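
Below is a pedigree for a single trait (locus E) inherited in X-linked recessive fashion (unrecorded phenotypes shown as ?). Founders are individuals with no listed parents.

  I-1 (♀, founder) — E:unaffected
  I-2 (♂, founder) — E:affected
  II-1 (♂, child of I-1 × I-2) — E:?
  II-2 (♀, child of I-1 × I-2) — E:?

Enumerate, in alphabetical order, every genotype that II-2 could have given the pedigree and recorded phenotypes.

II-2 ∈ {X^EX^e, X^eX^e}

E/I-1 un ·: X^EX^E|X^EX^e
E/I-2 aff ·: X^eY
E/II-1 ? I-1×I-2: X^EY|X^eY
E/II-2 ? I-1×I-2: X^EX^e|X^eX^e
⇒ E over [I-1,I-2,II-1,II-2]: 5 consistent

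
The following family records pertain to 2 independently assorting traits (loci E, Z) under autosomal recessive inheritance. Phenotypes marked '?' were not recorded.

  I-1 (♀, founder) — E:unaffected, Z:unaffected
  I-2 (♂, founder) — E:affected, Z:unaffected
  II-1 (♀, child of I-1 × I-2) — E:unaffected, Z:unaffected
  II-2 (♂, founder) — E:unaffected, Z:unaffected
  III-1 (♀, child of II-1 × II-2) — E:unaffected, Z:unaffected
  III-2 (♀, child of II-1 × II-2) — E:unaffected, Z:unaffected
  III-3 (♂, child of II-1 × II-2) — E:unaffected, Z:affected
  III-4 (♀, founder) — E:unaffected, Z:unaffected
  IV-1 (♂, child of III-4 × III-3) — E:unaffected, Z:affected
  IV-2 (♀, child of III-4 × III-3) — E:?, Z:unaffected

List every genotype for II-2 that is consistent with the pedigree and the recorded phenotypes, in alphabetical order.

II-2 ∈ {EE Zz, Ee Zz}

E/I-1 un ·: EE|Ee
E/I-2 aff ·: ee
E/II-1 un I-1×I-2: Ee
E/II-2 un ·: EE|Ee
E/III-1 un II-1×II-2: EE|Ee
E/III-2 un II-1×II-2: EE|Ee
E/III-3 un II-1×II-2: EE|Ee
E/III-4 un ·: EE|Ee
E/IV-1 un III-4×III-3: EE|Ee
E/IV-2 ? III-4×III-3: EE|Ee|ee
⇒ E over [I-1,I-2,II-1,II-2,III-1,III-2,III-3,III-4,IV-1,IV-2]: 240 consistent
Z/I-1 un ·: ZZ|Zz
Z/I-2 un ·: ZZ|Zz
Z/II-1 un I-1×I-2: Zz
Z/II-2 un ·: Zz
Z/III-1 un II-1×II-2: ZZ|Zz
Z/III-2 un II-1×II-2: ZZ|Zz
Z/III-3 aff II-1×II-2: zz
Z/III-4 un ·: Zz
Z/IV-1 aff III-4×III-3: zz
Z/IV-2 un III-4×III-3: Zz
⇒ Z over [I-1,I-2,II-1,II-2,III-1,III-2,III-3,III-4,IV-1,IV-2]: 12 consistent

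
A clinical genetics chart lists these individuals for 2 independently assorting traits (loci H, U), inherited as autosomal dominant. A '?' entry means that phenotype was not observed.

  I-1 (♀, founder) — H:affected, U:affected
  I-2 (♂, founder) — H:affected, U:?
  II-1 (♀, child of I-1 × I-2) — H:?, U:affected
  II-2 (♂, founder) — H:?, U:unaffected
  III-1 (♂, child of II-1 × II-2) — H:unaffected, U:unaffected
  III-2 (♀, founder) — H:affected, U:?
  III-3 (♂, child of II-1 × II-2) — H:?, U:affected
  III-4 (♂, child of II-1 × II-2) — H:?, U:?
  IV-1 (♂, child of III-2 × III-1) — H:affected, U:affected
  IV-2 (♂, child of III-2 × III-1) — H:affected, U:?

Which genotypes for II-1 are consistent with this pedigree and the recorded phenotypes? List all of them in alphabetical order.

II-1 ∈ {Hh Uu, hh Uu}

H/I-1 aff ·: Hh|HH
H/I-2 aff ·: Hh|HH
H/II-1 ? I-1×I-2: hh|Hh
H/II-2 ? ·: hh|Hh
H/III-1 un II-1×II-2: hh
H/III-2 aff ·: Hh|HH
H/III-3 ? II-1×II-2: hh|Hh|HH
H/III-4 ? II-1×II-2: hh|Hh|HH
H/IV-1 aff III-2×III-1: Hh
H/IV-2 aff III-2×III-1: Hh
⇒ H over [I-1,I-2,II-1,II-2,III-1,III-2,III-3,III-4,IV-1,IV-2]: 88 consistent
U/I-1 aff ·: Uu|UU
U/I-2 ? ·: uu|Uu|UU
U/II-1 aff I-1×I-2: Uu
U/II-2 un ·: uu
U/III-1 un II-1×II-2: uu
U/III-2 ? ·: Uu|UU
U/III-3 aff II-1×II-2: Uu
U/III-4 ? II-1×II-2: uu|Uu
U/IV-1 aff III-2×III-1: Uu
U/IV-2 ? III-2×III-1: uu|Uu
⇒ U over [I-1,I-2,II-1,II-2,III-1,III-2,III-3,III-4,IV-1,IV-2]: 30 consistent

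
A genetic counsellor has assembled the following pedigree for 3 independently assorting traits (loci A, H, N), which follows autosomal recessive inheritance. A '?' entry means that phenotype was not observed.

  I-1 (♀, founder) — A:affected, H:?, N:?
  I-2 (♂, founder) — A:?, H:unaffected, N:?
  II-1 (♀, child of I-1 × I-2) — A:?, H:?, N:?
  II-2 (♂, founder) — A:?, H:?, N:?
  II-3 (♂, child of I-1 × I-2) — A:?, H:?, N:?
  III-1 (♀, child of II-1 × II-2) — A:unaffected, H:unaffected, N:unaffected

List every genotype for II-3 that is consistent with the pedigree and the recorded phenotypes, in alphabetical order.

A/I-1 aff ·: aa
A/I-2 ? ·: AA|Aa|aa
A/II-1 ? I-1×I-2: Aa|aa
A/II-2 ? ·: AA|Aa|aa
A/II-3 ? I-1×I-2: Aa|aa
A/III-1 un II-1×II-2: AA|Aa
⇒ A over [I-1,I-2,II-1,II-2,II-3,III-1]: 21 consistent
H/I-1 ? ·: HH|Hh|hh
H/I-2 un ·: HH|Hh
H/II-1 ? I-1×I-2: HH|Hh|hh
H/II-2 ? ·: HH|Hh|hh
H/II-3 ? I-1×I-2: HH|Hh|hh
H/III-1 un II-1×II-2: HH|Hh
⇒ H over [I-1,I-2,II-1,II-2,II-3,III-1]: 92 consistent
N/I-1 ? ·: NN|Nn|nn
N/I-2 ? ·: NN|Nn|nn
N/II-1 ? I-1×I-2: NN|Nn|nn
N/II-2 ? ·: NN|Nn|nn
N/II-3 ? I-1×I-2: NN|Nn|nn
N/III-1 un II-1×II-2: NN|Nn
⇒ N over [I-1,I-2,II-1,II-2,II-3,III-1]: 113 consistent

II-3 ∈ {Aa HH NN, Aa HH Nn, Aa HH nn, Aa Hh NN, Aa Hh Nn, Aa Hh nn, Aa hh NN, Aa hh Nn, Aa hh nn, aa HH NN, aa HH Nn, aa HH nn, aa Hh NN, aa Hh Nn, aa Hh nn, aa hh NN, aa hh Nn, aa hh nn}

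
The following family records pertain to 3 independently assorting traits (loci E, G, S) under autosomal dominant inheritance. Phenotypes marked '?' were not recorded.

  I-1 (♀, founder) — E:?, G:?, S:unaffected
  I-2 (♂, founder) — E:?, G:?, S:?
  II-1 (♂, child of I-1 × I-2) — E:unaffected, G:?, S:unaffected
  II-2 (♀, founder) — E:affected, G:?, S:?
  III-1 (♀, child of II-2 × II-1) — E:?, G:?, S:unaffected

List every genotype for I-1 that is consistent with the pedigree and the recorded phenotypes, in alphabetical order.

I-1 ∈ {Ee GG ss, Ee Gg ss, Ee gg ss, ee GG ss, ee Gg ss, ee gg ss}

E/I-1 ? ·: ee|Ee
E/I-2 ? ·: ee|Ee
E/II-1 un I-1×I-2: ee
E/II-2 aff ·: Ee|EE
E/III-1 ? II-2×II-1: ee|Ee
⇒ E over [I-1,I-2,II-1,II-2,III-1]: 12 consistent
G/I-1 ? ·: gg|Gg|GG
G/I-2 ? ·: gg|Gg|GG
G/II-1 ? I-1×I-2: gg|Gg|GG
G/II-2 ? ·: gg|Gg|GG
G/III-1 ? II-2×II-1: gg|Gg|GG
⇒ G over [I-1,I-2,II-1,II-2,III-1]: 81 consistent
S/I-1 un ·: ss
S/I-2 ? ·: ss|Ss
S/II-1 un I-1×I-2: ss
S/II-2 ? ·: ss|Ss
S/III-1 un II-2×II-1: ss
⇒ S over [I-1,I-2,II-1,II-2,III-1]: 4 consistent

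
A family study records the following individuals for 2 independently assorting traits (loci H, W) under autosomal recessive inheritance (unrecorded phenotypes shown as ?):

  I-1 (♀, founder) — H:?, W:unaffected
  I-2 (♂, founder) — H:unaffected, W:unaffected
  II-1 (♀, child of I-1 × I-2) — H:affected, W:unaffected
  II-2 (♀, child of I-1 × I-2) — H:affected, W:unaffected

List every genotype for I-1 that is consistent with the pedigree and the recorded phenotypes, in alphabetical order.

I-1 ∈ {Hh WW, Hh Ww, hh WW, hh Ww}

H/I-1 ? ·: Hh|hh
H/I-2 un ·: Hh
H/II-1 aff I-1×I-2: hh
H/II-2 aff I-1×I-2: hh
⇒ H over [I-1,I-2,II-1,II-2]: 2 consistent
W/I-1 un ·: WW|Ww
W/I-2 un ·: WW|Ww
W/II-1 un I-1×I-2: WW|Ww
W/II-2 un I-1×I-2: WW|Ww
⇒ W over [I-1,I-2,II-1,II-2]: 13 consistent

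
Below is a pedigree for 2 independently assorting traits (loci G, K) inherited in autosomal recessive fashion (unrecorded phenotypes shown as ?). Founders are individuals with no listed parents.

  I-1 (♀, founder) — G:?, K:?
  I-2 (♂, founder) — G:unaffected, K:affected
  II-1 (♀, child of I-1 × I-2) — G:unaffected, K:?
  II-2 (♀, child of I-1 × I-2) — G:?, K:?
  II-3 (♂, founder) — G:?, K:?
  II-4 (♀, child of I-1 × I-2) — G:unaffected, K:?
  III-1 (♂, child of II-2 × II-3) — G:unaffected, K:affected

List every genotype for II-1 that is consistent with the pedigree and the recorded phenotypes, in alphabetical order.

G/I-1 ? ·: GG|Gg|gg
G/I-2 un ·: GG|Gg
G/II-1 un I-1×I-2: GG|Gg
G/II-2 ? I-1×I-2: GG|Gg|gg
G/II-3 ? ·: GG|Gg|gg
G/II-4 un I-1×I-2: GG|Gg
G/III-1 un II-2×II-3: GG|Gg
⇒ G over [I-1,I-2,II-1,II-2,II-3,II-4,III-1]: 132 consistent
K/I-1 ? ·: KK|Kk|kk
K/I-2 aff ·: kk
K/II-1 ? I-1×I-2: Kk|kk
K/II-2 ? I-1×I-2: Kk|kk
K/II-3 ? ·: Kk|kk
K/II-4 ? I-1×I-2: Kk|kk
K/III-1 aff II-2×II-3: kk
⇒ K over [I-1,I-2,II-1,II-2,II-3,II-4,III-1]: 20 consistent

II-1 ∈ {GG Kk, GG kk, Gg Kk, Gg kk}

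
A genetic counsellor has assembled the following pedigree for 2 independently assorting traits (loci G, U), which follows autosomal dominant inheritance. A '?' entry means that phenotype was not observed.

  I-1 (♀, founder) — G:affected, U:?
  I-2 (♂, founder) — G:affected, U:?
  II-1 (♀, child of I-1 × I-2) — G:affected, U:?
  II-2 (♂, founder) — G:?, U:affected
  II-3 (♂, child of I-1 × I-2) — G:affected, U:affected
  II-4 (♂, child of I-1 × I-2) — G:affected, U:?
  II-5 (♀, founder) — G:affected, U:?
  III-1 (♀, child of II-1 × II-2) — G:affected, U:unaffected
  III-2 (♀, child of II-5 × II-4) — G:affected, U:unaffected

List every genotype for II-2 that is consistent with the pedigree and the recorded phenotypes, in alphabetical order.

G/I-1 aff ·: Gg|GG
G/I-2 aff ·: Gg|GG
G/II-1 aff I-1×I-2: Gg|GG
G/II-2 ? ·: gg|Gg|GG
G/II-3 aff I-1×I-2: Gg|GG
G/II-4 aff I-1×I-2: Gg|GG
G/II-5 aff ·: Gg|GG
G/III-1 aff II-1×II-2: Gg|GG
G/III-2 aff II-5×II-4: Gg|GG
⇒ G over [I-1,I-2,II-1,II-2,II-3,II-4,II-5,III-1,III-2]: 390 consistent
U/I-1 ? ·: uu|Uu|UU
U/I-2 ? ·: uu|Uu|UU
U/II-1 ? I-1×I-2: uu|Uu
U/II-2 aff ·: Uu
U/II-3 aff I-1×I-2: Uu|UU
U/II-4 ? I-1×I-2: uu|Uu
U/II-5 ? ·: uu|Uu
U/III-1 un II-1×II-2: uu
U/III-2 un II-5×II-4: uu
⇒ U over [I-1,I-2,II-1,II-2,II-3,II-4,II-5,III-1,III-2]: 44 consistent

II-2 ∈ {GG Uu, Gg Uu, gg Uu}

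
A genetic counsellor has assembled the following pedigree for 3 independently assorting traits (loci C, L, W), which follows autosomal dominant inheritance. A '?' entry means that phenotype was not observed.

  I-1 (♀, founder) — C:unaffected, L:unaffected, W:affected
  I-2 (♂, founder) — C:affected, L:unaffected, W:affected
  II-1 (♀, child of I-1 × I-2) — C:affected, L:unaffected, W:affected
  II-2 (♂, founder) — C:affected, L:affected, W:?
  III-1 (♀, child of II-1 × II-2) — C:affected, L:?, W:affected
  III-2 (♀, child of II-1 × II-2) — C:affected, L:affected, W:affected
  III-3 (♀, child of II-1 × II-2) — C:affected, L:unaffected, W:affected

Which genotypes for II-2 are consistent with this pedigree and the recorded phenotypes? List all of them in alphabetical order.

II-2 ∈ {CC Ll WW, CC Ll Ww, CC Ll ww, Cc Ll WW, Cc Ll Ww, Cc Ll ww}

C/I-1 un ·: cc
C/I-2 aff ·: Cc|CC
C/II-1 aff I-1×I-2: Cc
C/II-2 aff ·: Cc|CC
C/III-1 aff II-1×II-2: Cc|CC
C/III-2 aff II-1×II-2: Cc|CC
C/III-3 aff II-1×II-2: Cc|CC
⇒ C over [I-1,I-2,II-1,II-2,III-1,III-2,III-3]: 32 consistent
L/I-1 un ·: ll
L/I-2 un ·: ll
L/II-1 un I-1×I-2: ll
L/II-2 aff ·: Ll
L/III-1 ? II-1×II-2: ll|Ll
L/III-2 aff II-1×II-2: Ll
L/III-3 un II-1×II-2: ll
⇒ L over [I-1,I-2,II-1,II-2,III-1,III-2,III-3]: 2 consistent
W/I-1 aff ·: Ww|WW
W/I-2 aff ·: Ww|WW
W/II-1 aff I-1×I-2: Ww|WW
W/II-2 ? ·: ww|Ww|WW
W/III-1 aff II-1×II-2: Ww|WW
W/III-2 aff II-1×II-2: Ww|WW
W/III-3 aff II-1×II-2: Ww|WW
⇒ W over [I-1,I-2,II-1,II-2,III-1,III-2,III-3]: 91 consistent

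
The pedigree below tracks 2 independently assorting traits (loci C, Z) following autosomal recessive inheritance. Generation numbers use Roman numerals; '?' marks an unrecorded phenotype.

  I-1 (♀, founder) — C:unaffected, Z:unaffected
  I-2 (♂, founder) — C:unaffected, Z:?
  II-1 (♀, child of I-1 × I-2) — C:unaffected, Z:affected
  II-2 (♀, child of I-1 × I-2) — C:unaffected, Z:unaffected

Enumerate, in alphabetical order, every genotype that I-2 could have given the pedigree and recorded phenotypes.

I-2 ∈ {CC Zz, CC zz, Cc Zz, Cc zz}

C/I-1 un ·: CC|Cc
C/I-2 un ·: CC|Cc
C/II-1 un I-1×I-2: CC|Cc
C/II-2 un I-1×I-2: CC|Cc
⇒ C over [I-1,I-2,II-1,II-2]: 13 consistent
Z/I-1 un ·: Zz
Z/I-2 ? ·: Zz|zz
Z/II-1 aff I-1×I-2: zz
Z/II-2 un I-1×I-2: ZZ|Zz
⇒ Z over [I-1,I-2,II-1,II-2]: 3 consistent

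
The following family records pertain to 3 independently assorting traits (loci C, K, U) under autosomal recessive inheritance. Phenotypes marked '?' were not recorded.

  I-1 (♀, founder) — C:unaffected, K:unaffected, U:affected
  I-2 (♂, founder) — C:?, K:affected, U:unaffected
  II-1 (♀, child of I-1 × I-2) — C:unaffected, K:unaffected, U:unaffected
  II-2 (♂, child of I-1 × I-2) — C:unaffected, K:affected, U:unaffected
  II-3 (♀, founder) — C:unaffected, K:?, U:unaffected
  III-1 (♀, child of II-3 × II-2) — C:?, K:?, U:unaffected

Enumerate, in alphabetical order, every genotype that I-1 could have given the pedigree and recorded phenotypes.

I-1 ∈ {CC Kk uu, Cc Kk uu}

C/I-1 un ·: CC|Cc
C/I-2 ? ·: CC|Cc|cc
C/II-1 un I-1×I-2: CC|Cc
C/II-2 un I-1×I-2: CC|Cc
C/II-3 un ·: CC|Cc
C/III-1 ? II-3×II-2: CC|Cc|cc
⇒ C over [I-1,I-2,II-1,II-2,II-3,III-1]: 61 consistent
K/I-1 un ·: Kk
K/I-2 aff ·: kk
K/II-1 un I-1×I-2: Kk
K/II-2 aff I-1×I-2: kk
K/II-3 ? ·: KK|Kk|kk
K/III-1 ? II-3×II-2: Kk|kk
⇒ K over [I-1,I-2,II-1,II-2,II-3,III-1]: 4 consistent
U/I-1 aff ·: uu
U/I-2 un ·: UU|Uu
U/II-1 un I-1×I-2: Uu
U/II-2 un I-1×I-2: Uu
U/II-3 un ·: UU|Uu
U/III-1 un II-3×II-2: UU|Uu
⇒ U over [I-1,I-2,II-1,II-2,II-3,III-1]: 8 consistent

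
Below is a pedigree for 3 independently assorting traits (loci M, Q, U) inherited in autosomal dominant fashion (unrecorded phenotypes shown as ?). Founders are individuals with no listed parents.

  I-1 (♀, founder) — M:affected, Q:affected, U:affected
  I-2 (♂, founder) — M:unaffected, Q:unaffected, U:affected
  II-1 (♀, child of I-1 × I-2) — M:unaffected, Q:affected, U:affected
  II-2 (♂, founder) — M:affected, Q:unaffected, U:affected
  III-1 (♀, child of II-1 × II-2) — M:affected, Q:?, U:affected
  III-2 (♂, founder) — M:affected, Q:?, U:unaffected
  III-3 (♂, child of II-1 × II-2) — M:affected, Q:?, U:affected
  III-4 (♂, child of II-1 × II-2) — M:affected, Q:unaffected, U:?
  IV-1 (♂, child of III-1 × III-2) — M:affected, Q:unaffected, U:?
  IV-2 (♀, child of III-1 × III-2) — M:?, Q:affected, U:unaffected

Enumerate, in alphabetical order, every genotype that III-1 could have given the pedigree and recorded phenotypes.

M/I-1 aff ·: Mm
M/I-2 un ·: mm
M/II-1 un I-1×I-2: mm
M/II-2 aff ·: Mm|MM
M/III-1 aff II-1×II-2: Mm
M/III-2 aff ·: Mm|MM
M/III-3 aff II-1×II-2: Mm
M/III-4 aff II-1×II-2: Mm
M/IV-1 aff III-1×III-2: Mm|MM
M/IV-2 ? III-1×III-2: mm|Mm|MM
⇒ M over [I-1,I-2,II-1,II-2,III-1,III-2,III-3,III-4,IV-1,IV-2]: 20 consistent
Q/I-1 aff ·: Qq|QQ
Q/I-2 un ·: qq
Q/II-1 aff I-1×I-2: Qq
Q/II-2 un ·: qq
Q/III-1 ? II-1×II-2: qq|Qq
Q/III-2 ? ·: qq|Qq
Q/III-3 ? II-1×II-2: qq|Qq
Q/III-4 un II-1×II-2: qq
Q/IV-1 un III-1×III-2: qq
Q/IV-2 aff III-1×III-2: Qq|QQ
⇒ Q over [I-1,I-2,II-1,II-2,III-1,III-2,III-3,III-4,IV-1,IV-2]: 16 consistent
U/I-1 aff ·: Uu|UU
U/I-2 aff ·: Uu|UU
U/II-1 aff I-1×I-2: Uu|UU
U/II-2 aff ·: Uu|UU
U/III-1 aff II-1×II-2: Uu
U/III-2 un ·: uu
U/III-3 aff II-1×II-2: Uu|UU
U/III-4 ? II-1×II-2: uu|Uu|UU
U/IV-1 ? III-1×III-2: uu|Uu
U/IV-2 un III-1×III-2: uu
⇒ U over [I-1,I-2,II-1,II-2,III-1,III-2,III-3,III-4,IV-1,IV-2]: 92 consistent

III-1 ∈ {Mm Qq Uu, Mm qq Uu}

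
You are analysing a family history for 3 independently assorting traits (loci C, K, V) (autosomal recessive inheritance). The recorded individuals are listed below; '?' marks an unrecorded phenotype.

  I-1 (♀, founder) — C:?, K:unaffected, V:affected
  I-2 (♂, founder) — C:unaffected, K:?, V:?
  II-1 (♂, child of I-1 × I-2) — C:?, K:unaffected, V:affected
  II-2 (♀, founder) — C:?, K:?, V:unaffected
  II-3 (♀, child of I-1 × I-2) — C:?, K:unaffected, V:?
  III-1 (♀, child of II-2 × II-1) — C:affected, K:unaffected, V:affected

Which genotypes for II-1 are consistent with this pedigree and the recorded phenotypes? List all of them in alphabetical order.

C/I-1 ? ·: CC|Cc|cc
C/I-2 un ·: CC|Cc
C/II-1 ? I-1×I-2: Cc|cc
C/II-2 ? ·: Cc|cc
C/II-3 ? I-1×I-2: CC|Cc|cc
C/III-1 aff II-2×II-1: cc
⇒ C over [I-1,I-2,II-1,II-2,II-3,III-1]: 30 consistent
K/I-1 un ·: KK|Kk
K/I-2 ? ·: KK|Kk|kk
K/II-1 un I-1×I-2: KK|Kk
K/II-2 ? ·: KK|Kk|kk
K/II-3 un I-1×I-2: KK|Kk
K/III-1 un II-2×II-1: KK|Kk
⇒ K over [I-1,I-2,II-1,II-2,II-3,III-1]: 68 consistent
V/I-1 aff ·: vv
V/I-2 ? ·: Vv|vv
V/II-1 aff I-1×I-2: vv
V/II-2 un ·: Vv
V/II-3 ? I-1×I-2: Vv|vv
V/III-1 aff II-2×II-1: vv
⇒ V over [I-1,I-2,II-1,II-2,II-3,III-1]: 3 consistent

II-1 ∈ {Cc KK vv, Cc Kk vv, cc KK vv, cc Kk vv}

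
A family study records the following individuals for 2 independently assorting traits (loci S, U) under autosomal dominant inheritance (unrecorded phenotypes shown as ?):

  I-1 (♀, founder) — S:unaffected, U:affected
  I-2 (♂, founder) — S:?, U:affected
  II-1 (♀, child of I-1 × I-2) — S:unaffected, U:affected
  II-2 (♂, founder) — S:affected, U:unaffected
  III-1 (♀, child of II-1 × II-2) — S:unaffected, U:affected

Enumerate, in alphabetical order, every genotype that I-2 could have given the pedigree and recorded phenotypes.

S/I-1 un ·: ss
S/I-2 ? ·: ss|Ss
S/II-1 un I-1×I-2: ss
S/II-2 aff ·: Ss
S/III-1 un II-1×II-2: ss
⇒ S over [I-1,I-2,II-1,II-2,III-1]: 2 consistent
U/I-1 aff ·: Uu|UU
U/I-2 aff ·: Uu|UU
U/II-1 aff I-1×I-2: Uu|UU
U/II-2 un ·: uu
U/III-1 aff II-1×II-2: Uu
⇒ U over [I-1,I-2,II-1,II-2,III-1]: 7 consistent

I-2 ∈ {Ss UU, Ss Uu, ss UU, ss Uu}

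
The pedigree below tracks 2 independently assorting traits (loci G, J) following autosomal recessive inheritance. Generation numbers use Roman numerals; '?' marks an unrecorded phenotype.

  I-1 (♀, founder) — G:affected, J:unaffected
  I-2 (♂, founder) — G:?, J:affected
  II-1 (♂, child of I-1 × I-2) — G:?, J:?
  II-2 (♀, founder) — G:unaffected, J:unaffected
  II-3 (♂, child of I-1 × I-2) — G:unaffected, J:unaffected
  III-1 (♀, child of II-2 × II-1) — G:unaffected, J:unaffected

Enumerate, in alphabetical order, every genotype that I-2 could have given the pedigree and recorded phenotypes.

I-2 ∈ {GG jj, Gg jj}

G/I-1 aff ·: gg
G/I-2 ? ·: GG|Gg
G/II-1 ? I-1×I-2: Gg|gg
G/II-2 un ·: GG|Gg
G/II-3 un I-1×I-2: Gg
G/III-1 un II-2×II-1: GG|Gg
⇒ G over [I-1,I-2,II-1,II-2,II-3,III-1]: 10 consistent
J/I-1 un ·: JJ|Jj
J/I-2 aff ·: jj
J/II-1 ? I-1×I-2: Jj|jj
J/II-2 un ·: JJ|Jj
J/II-3 un I-1×I-2: Jj
J/III-1 un II-2×II-1: JJ|Jj
⇒ J over [I-1,I-2,II-1,II-2,II-3,III-1]: 10 consistent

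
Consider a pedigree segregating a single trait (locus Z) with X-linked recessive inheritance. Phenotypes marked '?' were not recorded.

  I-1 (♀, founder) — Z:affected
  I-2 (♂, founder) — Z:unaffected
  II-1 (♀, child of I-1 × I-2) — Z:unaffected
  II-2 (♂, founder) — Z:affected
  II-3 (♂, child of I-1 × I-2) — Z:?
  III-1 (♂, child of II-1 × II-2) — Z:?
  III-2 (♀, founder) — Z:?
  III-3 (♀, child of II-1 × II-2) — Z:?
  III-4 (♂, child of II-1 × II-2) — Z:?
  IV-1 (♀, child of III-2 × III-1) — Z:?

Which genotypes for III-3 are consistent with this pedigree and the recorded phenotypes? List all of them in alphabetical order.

III-3 ∈ {X^ZX^z, X^zX^z}

Z/I-1 aff ·: X^zX^z
Z/I-2 un ·: X^ZY
Z/II-1 un I-1×I-2: X^ZX^z
Z/II-2 aff ·: X^zY
Z/II-3 ? I-1×I-2: X^zY
Z/III-1 ? II-1×II-2: X^ZY|X^zY
Z/III-2 ? ·: X^ZX^Z|X^ZX^z|X^zX^z
Z/III-3 ? II-1×II-2: X^ZX^z|X^zX^z
Z/III-4 ? II-1×II-2: X^ZY|X^zY
Z/IV-1 ? III-2×III-1: X^ZX^Z|X^ZX^z|X^zX^z
⇒ Z over [I-1,I-2,II-1,II-2,II-3,III-1,III-2,III-3,III-4,IV-1]: 32 consistent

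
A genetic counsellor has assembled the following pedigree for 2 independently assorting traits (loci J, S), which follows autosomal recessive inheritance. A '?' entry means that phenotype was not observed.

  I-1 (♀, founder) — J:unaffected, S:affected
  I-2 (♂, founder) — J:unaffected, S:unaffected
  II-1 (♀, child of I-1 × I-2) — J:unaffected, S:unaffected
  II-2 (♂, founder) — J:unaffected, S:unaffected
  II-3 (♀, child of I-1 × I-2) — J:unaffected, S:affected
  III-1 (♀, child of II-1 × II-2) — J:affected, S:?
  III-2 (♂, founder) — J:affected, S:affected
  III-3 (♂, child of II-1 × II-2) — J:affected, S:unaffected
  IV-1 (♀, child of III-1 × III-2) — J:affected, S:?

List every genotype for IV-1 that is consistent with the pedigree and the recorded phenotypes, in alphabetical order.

J/I-1 un ·: JJ|Jj
J/I-2 un ·: JJ|Jj
J/II-1 un I-1×I-2: Jj
J/II-2 un ·: Jj
J/II-3 un I-1×I-2: JJ|Jj
J/III-1 aff II-1×II-2: jj
J/III-2 aff ·: jj
J/III-3 aff II-1×II-2: jj
J/IV-1 aff III-1×III-2: jj
⇒ J over [I-1,I-2,II-1,II-2,II-3,III-1,III-2,III-3,IV-1]: 6 consistent
S/I-1 aff ·: ss
S/I-2 un ·: Ss
S/II-1 un I-1×I-2: Ss
S/II-2 un ·: SS|Ss
S/II-3 aff I-1×I-2: ss
S/III-1 ? II-1×II-2: SS|Ss|ss
S/III-2 aff ·: ss
S/III-3 un II-1×II-2: SS|Ss
S/IV-1 ? III-1×III-2: Ss|ss
⇒ S over [I-1,I-2,II-1,II-2,II-3,III-1,III-2,III-3,IV-1]: 14 consistent

IV-1 ∈ {jj Ss, jj ss}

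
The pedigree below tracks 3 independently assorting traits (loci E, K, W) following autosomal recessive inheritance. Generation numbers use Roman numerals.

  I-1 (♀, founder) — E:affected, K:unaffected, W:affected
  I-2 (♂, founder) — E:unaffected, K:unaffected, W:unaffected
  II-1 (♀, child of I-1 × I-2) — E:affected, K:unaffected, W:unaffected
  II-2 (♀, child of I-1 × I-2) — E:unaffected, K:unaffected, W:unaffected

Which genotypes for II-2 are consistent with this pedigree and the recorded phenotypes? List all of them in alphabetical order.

E/I-1 aff ·: ee
E/I-2 un ·: Ee
E/II-1 aff I-1×I-2: ee
E/II-2 un I-1×I-2: Ee
⇒ E over [I-1,I-2,II-1,II-2]: 1 consistent
K/I-1 un ·: KK|Kk
K/I-2 un ·: KK|Kk
K/II-1 un I-1×I-2: KK|Kk
K/II-2 un I-1×I-2: KK|Kk
⇒ K over [I-1,I-2,II-1,II-2]: 13 consistent
W/I-1 aff ·: ww
W/I-2 un ·: WW|Ww
W/II-1 un I-1×I-2: Ww
W/II-2 un I-1×I-2: Ww
⇒ W over [I-1,I-2,II-1,II-2]: 2 consistent

II-2 ∈ {Ee KK Ww, Ee Kk Ww}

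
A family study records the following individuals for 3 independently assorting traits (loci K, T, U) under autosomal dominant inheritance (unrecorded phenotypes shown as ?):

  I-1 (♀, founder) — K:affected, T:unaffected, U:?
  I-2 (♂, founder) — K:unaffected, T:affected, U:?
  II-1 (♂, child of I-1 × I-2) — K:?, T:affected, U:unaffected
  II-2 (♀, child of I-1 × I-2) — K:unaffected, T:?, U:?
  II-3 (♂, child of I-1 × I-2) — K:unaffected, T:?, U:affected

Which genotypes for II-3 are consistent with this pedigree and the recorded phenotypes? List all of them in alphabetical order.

K/I-1 aff ·: Kk
K/I-2 un ·: kk
K/II-1 ? I-1×I-2: kk|Kk
K/II-2 un I-1×I-2: kk
K/II-3 un I-1×I-2: kk
⇒ K over [I-1,I-2,II-1,II-2,II-3]: 2 consistent
T/I-1 un ·: tt
T/I-2 aff ·: Tt|TT
T/II-1 aff I-1×I-2: Tt
T/II-2 ? I-1×I-2: tt|Tt
T/II-3 ? I-1×I-2: tt|Tt
⇒ T over [I-1,I-2,II-1,II-2,II-3]: 5 consistent
U/I-1 ? ·: uu|Uu
U/I-2 ? ·: uu|Uu
U/II-1 un I-1×I-2: uu
U/II-2 ? I-1×I-2: uu|Uu|UU
U/II-3 aff I-1×I-2: Uu|UU
⇒ U over [I-1,I-2,II-1,II-2,II-3]: 10 consistent

II-3 ∈ {kk Tt UU, kk Tt Uu, kk tt UU, kk tt Uu}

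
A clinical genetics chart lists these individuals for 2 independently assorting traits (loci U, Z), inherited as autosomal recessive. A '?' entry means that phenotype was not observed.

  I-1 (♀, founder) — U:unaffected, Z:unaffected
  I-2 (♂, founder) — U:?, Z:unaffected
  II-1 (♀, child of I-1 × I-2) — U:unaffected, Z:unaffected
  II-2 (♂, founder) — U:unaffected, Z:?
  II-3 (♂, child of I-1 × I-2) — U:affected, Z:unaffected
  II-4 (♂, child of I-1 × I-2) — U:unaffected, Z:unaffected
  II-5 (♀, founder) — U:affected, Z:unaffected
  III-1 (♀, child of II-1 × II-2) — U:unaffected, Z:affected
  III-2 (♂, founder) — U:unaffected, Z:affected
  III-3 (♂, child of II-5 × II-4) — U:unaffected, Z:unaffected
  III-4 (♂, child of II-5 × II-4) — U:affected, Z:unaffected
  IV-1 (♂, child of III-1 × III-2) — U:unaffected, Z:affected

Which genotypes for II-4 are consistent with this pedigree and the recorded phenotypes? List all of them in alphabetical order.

II-4 ∈ {Uu ZZ, Uu Zz}

U/I-1 un ·: Uu
U/I-2 ? ·: Uu|uu
U/II-1 un I-1×I-2: UU|Uu
U/II-2 un ·: UU|Uu
U/II-3 aff I-1×I-2: uu
U/II-4 un I-1×I-2: Uu
U/II-5 aff ·: uu
U/III-1 un II-1×II-2: UU|Uu
U/III-2 un ·: UU|Uu
U/III-3 un II-5×II-4: Uu
U/III-4 aff II-5×II-4: uu
U/IV-1 un III-1×III-2: UU|Uu
⇒ U over [I-1,I-2,II-1,II-2,II-3,II-4,II-5,III-1,III-2,III-3,III-4,IV-1]: 38 consistent
Z/I-1 un ·: ZZ|Zz
Z/I-2 un ·: ZZ|Zz
Z/II-1 un I-1×I-2: Zz
Z/II-2 ? ·: Zz|zz
Z/II-3 un I-1×I-2: ZZ|Zz
Z/II-4 un I-1×I-2: ZZ|Zz
Z/II-5 un ·: ZZ|Zz
Z/III-1 aff II-1×II-2: zz
Z/III-2 aff ·: zz
Z/III-3 un II-5×II-4: ZZ|Zz
Z/III-4 un II-5×II-4: ZZ|Zz
Z/IV-1 aff III-1×III-2: zz
⇒ Z over [I-1,I-2,II-1,II-2,II-3,II-4,II-5,III-1,III-2,III-3,III-4,IV-1]: 156 consistent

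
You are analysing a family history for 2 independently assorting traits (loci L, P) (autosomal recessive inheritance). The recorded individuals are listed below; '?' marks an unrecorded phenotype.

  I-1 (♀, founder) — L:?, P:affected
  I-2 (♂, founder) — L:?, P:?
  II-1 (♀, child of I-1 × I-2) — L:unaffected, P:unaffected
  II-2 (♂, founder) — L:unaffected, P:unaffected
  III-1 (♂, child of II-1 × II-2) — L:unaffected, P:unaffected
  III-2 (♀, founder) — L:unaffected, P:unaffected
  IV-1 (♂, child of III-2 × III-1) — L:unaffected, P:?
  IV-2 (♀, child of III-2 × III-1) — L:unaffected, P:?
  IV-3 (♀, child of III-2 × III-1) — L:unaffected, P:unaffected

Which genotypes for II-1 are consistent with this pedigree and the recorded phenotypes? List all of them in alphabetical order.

L/I-1 ? ·: LL|Ll|ll
L/I-2 ? ·: LL|Ll|ll
L/II-1 un I-1×I-2: LL|Ll
L/II-2 un ·: LL|Ll
L/III-1 un II-1×II-2: LL|Ll
L/III-2 un ·: LL|Ll
L/IV-1 un III-2×III-1: LL|Ll
L/IV-2 un III-2×III-1: LL|Ll
L/IV-3 un III-2×III-1: LL|Ll
⇒ L over [I-1,I-2,II-1,II-2,III-1,III-2,IV-1,IV-2,IV-3]: 486 consistent
P/I-1 aff ·: pp
P/I-2 ? ·: PP|Pp
P/II-1 un I-1×I-2: Pp
P/II-2 un ·: PP|Pp
P/III-1 un II-1×II-2: PP|Pp
P/III-2 un ·: PP|Pp
P/IV-1 ? III-2×III-1: PP|Pp|pp
P/IV-2 ? III-2×III-1: PP|Pp|pp
P/IV-3 un III-2×III-1: PP|Pp
⇒ P over [I-1,I-2,II-1,II-2,III-1,III-2,IV-1,IV-2,IV-3]: 140 consistent

II-1 ∈ {LL Pp, Ll Pp}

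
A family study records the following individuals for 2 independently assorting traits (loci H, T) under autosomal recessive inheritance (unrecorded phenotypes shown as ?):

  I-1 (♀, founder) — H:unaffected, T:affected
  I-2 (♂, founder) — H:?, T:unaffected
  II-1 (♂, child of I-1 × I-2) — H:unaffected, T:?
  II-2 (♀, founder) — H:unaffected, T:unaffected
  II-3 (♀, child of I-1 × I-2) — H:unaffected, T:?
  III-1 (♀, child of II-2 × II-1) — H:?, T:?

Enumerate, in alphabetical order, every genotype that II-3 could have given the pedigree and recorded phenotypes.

H/I-1 un ·: HH|Hh
H/I-2 ? ·: HH|Hh|hh
H/II-1 un I-1×I-2: HH|Hh
H/II-2 un ·: HH|Hh
H/II-3 un I-1×I-2: HH|Hh
H/III-1 ? II-2×II-1: HH|Hh|hh
⇒ H over [I-1,I-2,II-1,II-2,II-3,III-1]: 61 consistent
T/I-1 aff ·: tt
T/I-2 un ·: TT|Tt
T/II-1 ? I-1×I-2: Tt|tt
T/II-2 un ·: TT|Tt
T/II-3 ? I-1×I-2: Tt|tt
T/III-1 ? II-2×II-1: TT|Tt|tt
⇒ T over [I-1,I-2,II-1,II-2,II-3,III-1]: 21 consistent

II-3 ∈ {HH Tt, HH tt, Hh Tt, Hh tt}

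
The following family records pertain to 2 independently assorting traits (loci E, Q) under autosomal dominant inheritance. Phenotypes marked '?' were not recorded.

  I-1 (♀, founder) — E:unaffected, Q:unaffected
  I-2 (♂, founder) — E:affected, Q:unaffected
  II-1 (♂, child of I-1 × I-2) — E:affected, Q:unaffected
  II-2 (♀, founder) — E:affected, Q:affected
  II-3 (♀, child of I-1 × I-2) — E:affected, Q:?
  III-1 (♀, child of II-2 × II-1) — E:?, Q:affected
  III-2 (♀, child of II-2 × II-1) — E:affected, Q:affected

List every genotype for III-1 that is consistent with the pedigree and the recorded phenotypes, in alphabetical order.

III-1 ∈ {EE Qq, Ee Qq, ee Qq}

E/I-1 un ·: ee
E/I-2 aff ·: Ee|EE
E/II-1 aff I-1×I-2: Ee
E/II-2 aff ·: Ee|EE
E/II-3 aff I-1×I-2: Ee
E/III-1 ? II-2×II-1: ee|Ee|EE
E/III-2 aff II-2×II-1: Ee|EE
⇒ E over [I-1,I-2,II-1,II-2,II-3,III-1,III-2]: 20 consistent
Q/I-1 un ·: qq
Q/I-2 un ·: qq
Q/II-1 un I-1×I-2: qq
Q/II-2 aff ·: Qq|QQ
Q/II-3 ? I-1×I-2: qq
Q/III-1 aff II-2×II-1: Qq
Q/III-2 aff II-2×II-1: Qq
⇒ Q over [I-1,I-2,II-1,II-2,II-3,III-1,III-2]: 2 consistent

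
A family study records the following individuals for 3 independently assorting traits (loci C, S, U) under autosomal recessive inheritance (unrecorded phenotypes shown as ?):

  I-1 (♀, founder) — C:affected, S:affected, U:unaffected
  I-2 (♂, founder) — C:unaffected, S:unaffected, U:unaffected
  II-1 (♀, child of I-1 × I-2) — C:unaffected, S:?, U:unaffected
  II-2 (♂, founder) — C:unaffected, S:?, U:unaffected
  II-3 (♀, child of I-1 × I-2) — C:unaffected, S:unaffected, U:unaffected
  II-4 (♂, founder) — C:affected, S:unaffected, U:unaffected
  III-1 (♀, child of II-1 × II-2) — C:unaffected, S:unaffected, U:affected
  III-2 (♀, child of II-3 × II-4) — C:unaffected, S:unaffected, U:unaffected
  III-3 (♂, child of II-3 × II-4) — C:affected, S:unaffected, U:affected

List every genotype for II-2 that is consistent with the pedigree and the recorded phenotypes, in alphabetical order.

C/I-1 aff ·: cc
C/I-2 un ·: CC|Cc
C/II-1 un I-1×I-2: Cc
C/II-2 un ·: CC|Cc
C/II-3 un I-1×I-2: Cc
C/II-4 aff ·: cc
C/III-1 un II-1×II-2: CC|Cc
C/III-2 un II-3×II-4: Cc
C/III-3 aff II-3×II-4: cc
⇒ C over [I-1,I-2,II-1,II-2,II-3,II-4,III-1,III-2,III-3]: 8 consistent
S/I-1 aff ·: ss
S/I-2 un ·: SS|Ss
S/II-1 ? I-1×I-2: Ss|ss
S/II-2 ? ·: SS|Ss|ss
S/II-3 un I-1×I-2: Ss
S/II-4 un ·: SS|Ss
S/III-1 un II-1×II-2: SS|Ss
S/III-2 un II-3×II-4: SS|Ss
S/III-3 un II-3×II-4: SS|Ss
⇒ S over [I-1,I-2,II-1,II-2,II-3,II-4,III-1,III-2,III-3]: 96 consistent
U/I-1 un ·: UU|Uu
U/I-2 un ·: UU|Uu
U/II-1 un I-1×I-2: Uu
U/II-2 un ·: Uu
U/II-3 un I-1×I-2: Uu
U/II-4 un ·: Uu
U/III-1 aff II-1×II-2: uu
U/III-2 un II-3×II-4: UU|Uu
U/III-3 aff II-3×II-4: uu
⇒ U over [I-1,I-2,II-1,II-2,II-3,II-4,III-1,III-2,III-3]: 6 consistent

II-2 ∈ {CC SS Uu, CC Ss Uu, CC ss Uu, Cc SS Uu, Cc Ss Uu, Cc ss Uu}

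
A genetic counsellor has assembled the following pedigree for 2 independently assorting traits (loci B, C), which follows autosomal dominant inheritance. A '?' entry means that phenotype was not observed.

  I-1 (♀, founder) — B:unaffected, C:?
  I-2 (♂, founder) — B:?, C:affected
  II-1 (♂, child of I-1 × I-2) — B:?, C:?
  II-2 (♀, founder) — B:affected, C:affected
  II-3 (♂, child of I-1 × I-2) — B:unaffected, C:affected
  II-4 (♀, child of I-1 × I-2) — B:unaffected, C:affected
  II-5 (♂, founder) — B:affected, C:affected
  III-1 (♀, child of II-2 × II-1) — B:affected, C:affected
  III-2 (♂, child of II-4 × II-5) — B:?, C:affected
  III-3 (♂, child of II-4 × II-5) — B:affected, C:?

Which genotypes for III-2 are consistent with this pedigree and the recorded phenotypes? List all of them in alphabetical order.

III-2 ∈ {Bb CC, Bb Cc, bb CC, bb Cc}

B/I-1 un ·: bb
B/I-2 ? ·: bb|Bb
B/II-1 ? I-1×I-2: bb|Bb
B/II-2 aff ·: Bb|BB
B/II-3 un I-1×I-2: bb
B/II-4 un I-1×I-2: bb
B/II-5 aff ·: Bb|BB
B/III-1 aff II-2×II-1: Bb|BB
B/III-2 ? II-4×II-5: bb|Bb
B/III-3 aff II-4×II-5: Bb
⇒ B over [I-1,I-2,II-1,II-2,II-3,II-4,II-5,III-1,III-2,III-3]: 24 consistent
C/I-1 ? ·: cc|Cc|CC
C/I-2 aff ·: Cc|CC
C/II-1 ? I-1×I-2: cc|Cc|CC
C/II-2 aff ·: Cc|CC
C/II-3 aff I-1×I-2: Cc|CC
C/II-4 aff I-1×I-2: Cc|CC
C/II-5 aff ·: Cc|CC
C/III-1 aff II-2×II-1: Cc|CC
C/III-2 aff II-4×II-5: Cc|CC
C/III-3 ? II-4×II-5: cc|Cc|CC
⇒ C over [I-1,I-2,II-1,II-2,II-3,II-4,II-5,III-1,III-2,III-3]: 805 consistent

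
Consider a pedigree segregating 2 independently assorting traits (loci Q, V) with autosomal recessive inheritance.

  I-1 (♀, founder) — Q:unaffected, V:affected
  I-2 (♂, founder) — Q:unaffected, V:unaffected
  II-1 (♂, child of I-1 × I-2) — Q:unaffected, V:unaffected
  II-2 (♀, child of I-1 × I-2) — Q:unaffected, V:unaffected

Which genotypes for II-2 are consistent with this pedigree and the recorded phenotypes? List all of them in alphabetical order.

II-2 ∈ {QQ Vv, Qq Vv}

Q/I-1 un ·: QQ|Qq
Q/I-2 un ·: QQ|Qq
Q/II-1 un I-1×I-2: QQ|Qq
Q/II-2 un I-1×I-2: QQ|Qq
⇒ Q over [I-1,I-2,II-1,II-2]: 13 consistent
V/I-1 aff ·: vv
V/I-2 un ·: VV|Vv
V/II-1 un I-1×I-2: Vv
V/II-2 un I-1×I-2: Vv
⇒ V over [I-1,I-2,II-1,II-2]: 2 consistent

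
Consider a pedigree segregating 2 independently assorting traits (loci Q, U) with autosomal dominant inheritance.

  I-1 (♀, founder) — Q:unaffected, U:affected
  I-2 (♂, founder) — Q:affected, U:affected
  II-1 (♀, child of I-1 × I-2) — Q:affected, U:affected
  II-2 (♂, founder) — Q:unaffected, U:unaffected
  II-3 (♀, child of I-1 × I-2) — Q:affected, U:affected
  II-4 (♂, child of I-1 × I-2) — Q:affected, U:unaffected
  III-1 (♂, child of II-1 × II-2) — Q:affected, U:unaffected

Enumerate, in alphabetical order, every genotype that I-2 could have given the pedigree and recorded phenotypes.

I-2 ∈ {QQ Uu, Qq Uu}

Q/I-1 un ·: qq
Q/I-2 aff ·: Qq|QQ
Q/II-1 aff I-1×I-2: Qq
Q/II-2 un ·: qq
Q/II-3 aff I-1×I-2: Qq
Q/II-4 aff I-1×I-2: Qq
Q/III-1 aff II-1×II-2: Qq
⇒ Q over [I-1,I-2,II-1,II-2,II-3,II-4,III-1]: 2 consistent
U/I-1 aff ·: Uu
U/I-2 aff ·: Uu
U/II-1 aff I-1×I-2: Uu
U/II-2 un ·: uu
U/II-3 aff I-1×I-2: Uu|UU
U/II-4 un I-1×I-2: uu
U/III-1 un II-1×II-2: uu
⇒ U over [I-1,I-2,II-1,II-2,II-3,II-4,III-1]: 2 consistent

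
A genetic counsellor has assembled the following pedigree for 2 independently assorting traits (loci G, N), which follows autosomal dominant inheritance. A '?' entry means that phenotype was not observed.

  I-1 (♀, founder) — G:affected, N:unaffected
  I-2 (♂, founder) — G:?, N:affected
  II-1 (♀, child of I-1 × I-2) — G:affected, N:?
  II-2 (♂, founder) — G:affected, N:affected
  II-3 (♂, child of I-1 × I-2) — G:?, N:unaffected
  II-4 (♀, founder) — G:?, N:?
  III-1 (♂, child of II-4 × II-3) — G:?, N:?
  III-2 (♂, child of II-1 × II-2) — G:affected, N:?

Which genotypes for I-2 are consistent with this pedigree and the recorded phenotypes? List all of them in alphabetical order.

G/I-1 aff ·: Gg|GG
G/I-2 ? ·: gg|Gg|GG
G/II-1 aff I-1×I-2: Gg|GG
G/II-2 aff ·: Gg|GG
G/II-3 ? I-1×I-2: gg|Gg|GG
G/II-4 ? ·: gg|Gg|GG
G/III-1 ? II-4×II-3: gg|Gg|GG
G/III-2 aff II-1×II-2: Gg|GG
⇒ G over [I-1,I-2,II-1,II-2,II-3,II-4,III-1,III-2]: 343 consistent
N/I-1 un ·: nn
N/I-2 aff ·: Nn
N/II-1 ? I-1×I-2: nn|Nn
N/II-2 aff ·: Nn|NN
N/II-3 un I-1×I-2: nn
N/II-4 ? ·: nn|Nn|NN
N/III-1 ? II-4×II-3: nn|Nn
N/III-2 ? II-1×II-2: nn|Nn|NN
⇒ N over [I-1,I-2,II-1,II-2,II-3,II-4,III-1,III-2]: 32 consistent

I-2 ∈ {GG Nn, Gg Nn, gg Nn}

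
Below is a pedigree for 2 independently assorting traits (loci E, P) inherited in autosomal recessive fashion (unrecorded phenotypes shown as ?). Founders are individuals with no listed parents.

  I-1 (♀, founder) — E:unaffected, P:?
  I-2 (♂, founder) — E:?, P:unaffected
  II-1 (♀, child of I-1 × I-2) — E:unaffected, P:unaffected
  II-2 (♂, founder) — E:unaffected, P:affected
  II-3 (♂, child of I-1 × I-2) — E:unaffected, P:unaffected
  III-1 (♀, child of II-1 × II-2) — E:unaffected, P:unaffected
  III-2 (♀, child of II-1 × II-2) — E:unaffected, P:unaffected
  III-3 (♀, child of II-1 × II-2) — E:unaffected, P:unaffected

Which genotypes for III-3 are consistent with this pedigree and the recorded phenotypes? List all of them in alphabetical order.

III-3 ∈ {EE Pp, Ee Pp}

E/I-1 un ·: EE|Ee
E/I-2 ? ·: EE|Ee|ee
E/II-1 un I-1×I-2: EE|Ee
E/II-2 un ·: EE|Ee
E/II-3 un I-1×I-2: EE|Ee
E/III-1 un II-1×II-2: EE|Ee
E/III-2 un II-1×II-2: EE|Ee
E/III-3 un II-1×II-2: EE|Ee
⇒ E over [I-1,I-2,II-1,II-2,II-3,III-1,III-2,III-3]: 191 consistent
P/I-1 ? ·: PP|Pp|pp
P/I-2 un ·: PP|Pp
P/II-1 un I-1×I-2: PP|Pp
P/II-2 aff ·: pp
P/II-3 un I-1×I-2: PP|Pp
P/III-1 un II-1×II-2: Pp
P/III-2 un II-1×II-2: Pp
P/III-3 un II-1×II-2: Pp
⇒ P over [I-1,I-2,II-1,II-2,II-3,III-1,III-2,III-3]: 15 consistent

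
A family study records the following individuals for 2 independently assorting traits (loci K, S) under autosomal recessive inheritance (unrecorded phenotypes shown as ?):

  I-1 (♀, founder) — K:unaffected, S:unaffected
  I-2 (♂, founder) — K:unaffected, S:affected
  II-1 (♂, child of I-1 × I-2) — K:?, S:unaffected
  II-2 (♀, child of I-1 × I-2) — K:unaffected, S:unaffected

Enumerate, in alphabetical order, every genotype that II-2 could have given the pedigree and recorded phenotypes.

K/I-1 un ·: KK|Kk
K/I-2 un ·: KK|Kk
K/II-1 ? I-1×I-2: KK|Kk|kk
K/II-2 un I-1×I-2: KK|Kk
⇒ K over [I-1,I-2,II-1,II-2]: 15 consistent
S/I-1 un ·: SS|Ss
S/I-2 aff ·: ss
S/II-1 un I-1×I-2: Ss
S/II-2 un I-1×I-2: Ss
⇒ S over [I-1,I-2,II-1,II-2]: 2 consistent

II-2 ∈ {KK Ss, Kk Ss}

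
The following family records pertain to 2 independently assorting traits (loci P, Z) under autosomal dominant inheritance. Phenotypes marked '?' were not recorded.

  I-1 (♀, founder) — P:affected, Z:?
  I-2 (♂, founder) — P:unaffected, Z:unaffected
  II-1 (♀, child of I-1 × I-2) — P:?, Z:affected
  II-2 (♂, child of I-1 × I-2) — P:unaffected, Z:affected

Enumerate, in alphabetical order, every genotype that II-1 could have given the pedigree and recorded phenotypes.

II-1 ∈ {Pp Zz, pp Zz}

P/I-1 aff ·: Pp
P/I-2 un ·: pp
P/II-1 ? I-1×I-2: pp|Pp
P/II-2 un I-1×I-2: pp
⇒ P over [I-1,I-2,II-1,II-2]: 2 consistent
Z/I-1 ? ·: Zz|ZZ
Z/I-2 un ·: zz
Z/II-1 aff I-1×I-2: Zz
Z/II-2 aff I-1×I-2: Zz
⇒ Z over [I-1,I-2,II-1,II-2]: 2 consistent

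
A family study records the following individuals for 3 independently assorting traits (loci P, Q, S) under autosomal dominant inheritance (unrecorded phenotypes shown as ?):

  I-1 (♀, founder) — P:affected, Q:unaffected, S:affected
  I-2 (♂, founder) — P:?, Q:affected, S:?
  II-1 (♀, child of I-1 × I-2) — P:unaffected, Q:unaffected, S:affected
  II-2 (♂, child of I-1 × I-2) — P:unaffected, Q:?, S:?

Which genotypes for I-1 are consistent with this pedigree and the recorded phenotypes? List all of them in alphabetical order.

P/I-1 aff ·: Pp
P/I-2 ? ·: pp|Pp
P/II-1 un I-1×I-2: pp
P/II-2 un I-1×I-2: pp
⇒ P over [I-1,I-2,II-1,II-2]: 2 consistent
Q/I-1 un ·: qq
Q/I-2 aff ·: Qq
Q/II-1 un I-1×I-2: qq
Q/II-2 ? I-1×I-2: qq|Qq
⇒ Q over [I-1,I-2,II-1,II-2]: 2 consistent
S/I-1 aff ·: Ss|SS
S/I-2 ? ·: ss|Ss|SS
S/II-1 aff I-1×I-2: Ss|SS
S/II-2 ? I-1×I-2: ss|Ss|SS
⇒ S over [I-1,I-2,II-1,II-2]: 18 consistent

I-1 ∈ {Pp qq SS, Pp qq Ss}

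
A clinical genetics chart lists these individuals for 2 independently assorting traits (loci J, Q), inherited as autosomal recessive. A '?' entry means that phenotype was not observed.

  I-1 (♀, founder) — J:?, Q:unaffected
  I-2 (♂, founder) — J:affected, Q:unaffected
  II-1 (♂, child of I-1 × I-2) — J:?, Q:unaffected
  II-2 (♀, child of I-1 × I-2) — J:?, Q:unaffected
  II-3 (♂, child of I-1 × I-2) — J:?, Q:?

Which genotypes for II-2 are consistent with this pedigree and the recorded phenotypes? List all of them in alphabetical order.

J/I-1 ? ·: JJ|Jj|jj
J/I-2 aff ·: jj
J/II-1 ? I-1×I-2: Jj|jj
J/II-2 ? I-1×I-2: Jj|jj
J/II-3 ? I-1×I-2: Jj|jj
⇒ J over [I-1,I-2,II-1,II-2,II-3]: 10 consistent
Q/I-1 un ·: QQ|Qq
Q/I-2 un ·: QQ|Qq
Q/II-1 un I-1×I-2: QQ|Qq
Q/II-2 un I-1×I-2: QQ|Qq
Q/II-3 ? I-1×I-2: QQ|Qq|qq
⇒ Q over [I-1,I-2,II-1,II-2,II-3]: 29 consistent

II-2 ∈ {Jj QQ, Jj Qq, jj QQ, jj Qq}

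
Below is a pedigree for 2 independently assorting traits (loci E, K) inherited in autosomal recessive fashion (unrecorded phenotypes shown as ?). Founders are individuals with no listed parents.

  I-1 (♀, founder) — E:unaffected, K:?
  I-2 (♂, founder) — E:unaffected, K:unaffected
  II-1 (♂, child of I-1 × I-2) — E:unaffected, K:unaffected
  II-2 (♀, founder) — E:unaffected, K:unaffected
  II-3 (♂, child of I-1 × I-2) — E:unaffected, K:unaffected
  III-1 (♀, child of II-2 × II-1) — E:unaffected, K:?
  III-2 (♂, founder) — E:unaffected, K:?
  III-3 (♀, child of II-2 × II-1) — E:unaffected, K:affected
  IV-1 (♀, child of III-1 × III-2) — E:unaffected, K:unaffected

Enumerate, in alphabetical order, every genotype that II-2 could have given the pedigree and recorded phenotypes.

E/I-1 un ·: EE|Ee
E/I-2 un ·: EE|Ee
E/II-1 un I-1×I-2: EE|Ee
E/II-2 un ·: EE|Ee
E/II-3 un I-1×I-2: EE|Ee
E/III-1 un II-2×II-1: EE|Ee
E/III-2 un ·: EE|Ee
E/III-3 un II-2×II-1: EE|Ee
E/IV-1 un III-1×III-2: EE|Ee
⇒ E over [I-1,I-2,II-1,II-2,II-3,III-1,III-2,III-3,IV-1]: 287 consistent
K/I-1 ? ·: KK|Kk|kk
K/I-2 un ·: KK|Kk
K/II-1 un I-1×I-2: Kk
K/II-2 un ·: Kk
K/II-3 un I-1×I-2: KK|Kk
K/III-1 ? II-2×II-1: KK|Kk|kk
K/III-2 ? ·: KK|Kk|kk
K/III-3 aff II-2×II-1: kk
K/IV-1 un III-1×III-2: KK|Kk
⇒ K over [I-1,I-2,II-1,II-2,II-3,III-1,III-2,III-3,IV-1]: 88 consistent

II-2 ∈ {EE Kk, Ee Kk}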